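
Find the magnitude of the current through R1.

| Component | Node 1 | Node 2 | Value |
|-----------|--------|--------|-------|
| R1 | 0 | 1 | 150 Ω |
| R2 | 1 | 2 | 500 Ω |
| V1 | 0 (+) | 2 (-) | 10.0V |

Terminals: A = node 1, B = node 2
Nodal analysis, taking node 2 as the 0 V reference.
Source V1 fixes V_0 = 10 V.
KCL at each unknown node (sum of currents leaving = 0; resistances in Ω):
  Node 1: (V_1 - 10)/150 + (V_1 - 0)/500 = 0
Collecting terms: 0.008667 × V_1 = 0.06667  =>  V_1 = 7.692 V
I_R1 = (V_0 - V_1)/R1 = (10 - 7.692)/150 = 0.01538 A
|I_R1| = 0.01538 A

Final answer: |I_R1| = 0.01538 A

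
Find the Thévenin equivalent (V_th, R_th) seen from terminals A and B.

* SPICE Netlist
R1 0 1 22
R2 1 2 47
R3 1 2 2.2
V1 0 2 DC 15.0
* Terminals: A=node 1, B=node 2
Step 1 — V_th is the open-circuit voltage V_A - V_B (nothing connected across the terminals).
Nodal analysis, taking node 2 as the 0 V reference.
Source V1 fixes V_0 = 15 V.
KCL at each unknown node (sum of currents leaving = 0; resistances in Ω):
  Node 1: (V_1 - 15)/22 + (V_1 - 0)/47 + (V_1 - 0)/2.2 = 0
Collecting terms: 0.5213 × V_1 = 0.6818  =>  V_1 = 1.308 V
V_th = V_1 - V_2 = 1.308 - 0 = 1.308 V
Step 2 — R_th: zero the source — replace V1 by a short circuit (node 2 merges into node 0) — and find the resistance seen between A (node 1) and B (node 0).
Reduce the network between node 1 (A) and node 0 (B) by series/parallel combination:
  Rp1 = R1 ‖ R2 ‖ R3 (parallel, all between nodes 0 and 1) = 1/(1/22 + 1/47 + 1/2.2) = 1.918 Ω
R_th = 1.918 Ω

Final answer: V_th = 1.308 V, R_th = 1.918 Ω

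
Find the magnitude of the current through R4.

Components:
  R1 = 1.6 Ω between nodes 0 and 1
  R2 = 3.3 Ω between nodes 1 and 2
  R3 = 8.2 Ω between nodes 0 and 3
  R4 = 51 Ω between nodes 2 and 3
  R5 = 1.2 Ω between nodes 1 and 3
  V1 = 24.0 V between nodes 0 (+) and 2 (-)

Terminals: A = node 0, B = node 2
Nodal analysis, taking node 2 as the 0 V reference.
Source V1 fixes V_0 = 24 V.
KCL at each unknown node (sum of currents leaving = 0; resistances in Ω):
  Node 1: (V_1 - 24)/1.6 + (V_1 - 0)/3.3 + (V_1 - V_3)/1.2 = 0
  Node 3: (V_3 - 24)/8.2 + (V_3 - 0)/51 + (V_3 - V_1)/1.2 = 0
Collecting terms (coefficients in siemens):
  1.761·V_1 - 0.8333·V_3 = 15
  0.9749·V_3 - 0.8333·V_1 = 2.927
Determinant D = (1.761)(0.9749) - (-0.8333)(-0.8333) = 1.023
V_1 = [(15)(0.9749) - (-0.8333)(2.927)]/D = 16.68 V
V_3 = [(1.761)(2.927) - (15)(-0.8333)]/D = 17.26 V
I_R4 = (V_2 - V_3)/R4 = (0 - 17.26)/51 = -0.3385 A
|I_R4| = 0.3385 A

Final answer: |I_R4| = 0.3385 A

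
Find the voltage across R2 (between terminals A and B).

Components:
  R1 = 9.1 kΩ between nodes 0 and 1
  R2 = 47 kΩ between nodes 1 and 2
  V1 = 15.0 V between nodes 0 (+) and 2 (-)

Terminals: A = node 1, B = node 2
R1 and R2 are in series across V1 (node 0 → node 1 → node 2), and the output A–B is taken across R2, so this is a voltage divider.
Series current: I = V1/(R1 + R2) = 15/(9100 + 47000) = 15/56100 = 0.0002674 A
V_R2 = I × R2 = V1 × R2/(R1 + R2) = 15 × 47000/56100 = 12.57 V

Final answer: 12.57 V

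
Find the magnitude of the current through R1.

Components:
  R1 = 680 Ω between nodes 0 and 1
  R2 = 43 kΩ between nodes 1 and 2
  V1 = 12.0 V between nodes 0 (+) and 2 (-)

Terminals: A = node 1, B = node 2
Nodal analysis, taking node 2 as the 0 V reference.
Source V1 fixes V_0 = 12 V.
KCL at each unknown node (sum of currents leaving = 0; resistances in Ω):
  Node 1: (V_1 - 12)/680 + (V_1 - 0)/43000 = 0
Collecting terms: 0.001494 × V_1 = 0.01765  =>  V_1 = 11.81 V
I_R1 = (V_0 - V_1)/R1 = (12 - 11.81)/680 = 0.0002747 A
|I_R1| = 0.0002747 A

Final answer: |I_R1| = 0.0002747 A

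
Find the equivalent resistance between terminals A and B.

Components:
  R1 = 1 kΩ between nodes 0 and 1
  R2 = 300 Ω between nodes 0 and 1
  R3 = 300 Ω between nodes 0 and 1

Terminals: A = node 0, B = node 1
Reduce the network between node 0 (A) and node 1 (B) by series/parallel combination:
  Rp1 = R1 ‖ R2 ‖ R3 (parallel, all between nodes 0 and 1) = 1/(1/1000 + 1/300 + 1/300) = 130.4 Ω
R_eq = 130.4 Ω

Final answer: 130.4 Ω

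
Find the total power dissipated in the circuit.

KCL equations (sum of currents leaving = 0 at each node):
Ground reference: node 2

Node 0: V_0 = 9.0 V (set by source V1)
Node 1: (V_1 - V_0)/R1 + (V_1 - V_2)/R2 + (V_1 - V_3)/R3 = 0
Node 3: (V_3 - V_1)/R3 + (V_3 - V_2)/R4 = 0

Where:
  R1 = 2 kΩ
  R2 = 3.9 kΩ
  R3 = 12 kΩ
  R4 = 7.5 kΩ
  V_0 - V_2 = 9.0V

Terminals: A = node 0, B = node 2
Nodal analysis, taking node 2 as the 0 V reference.
Source V1 fixes V_0 = 9 V.
KCL at each unknown node (sum of currents leaving = 0; resistances in Ω):
  Node 1: (V_1 - 9)/2000 + (V_1 - 0)/3900 + (V_1 - V_3)/12000 = 0
  Node 3: (V_3 - V_1)/12000 + (V_3 - 0)/7500 = 0
Collecting terms (coefficients in siemens):
  0.0008397·V_1 - 0.00008333·V_3 = 0.0045
  0.0002167·V_3 - 0.00008333·V_1 = 0
Determinant D = (0.0008397)(0.0002167) - (-0.00008333)(-0.00008333) = 0.000000175
V_1 = [(0.0045)(0.0002167) - (-0.00008333)(0)]/D = 5.571 V
V_3 = [(0.0008397)(0) - (0.0045)(-0.00008333)]/D = 2.143 V
Power in each resistor, P = (ΔV)²/R:
  P_R1 = (9 - 5.571)²/2000 = 0.005878 W
  P_R2 = (5.571 - 0)²/3900 = 0.007959 W
  P_R3 = (5.571 - 2.143)²/12000 = 0.0009796 W
  P_R4 = (0 - 2.143)²/7500 = 0.0006122 W
P_total = P_R1 + P_R2 + P_R3 + P_R4 = 0.01543 W

Final answer: 0.01543 W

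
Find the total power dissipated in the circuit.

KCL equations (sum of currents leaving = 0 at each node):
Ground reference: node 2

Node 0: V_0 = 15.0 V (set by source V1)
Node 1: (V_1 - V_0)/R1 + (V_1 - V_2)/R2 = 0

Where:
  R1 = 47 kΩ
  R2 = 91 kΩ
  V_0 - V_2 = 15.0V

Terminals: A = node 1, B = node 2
Nodal analysis, taking node 2 as the 0 V reference.
Source V1 fixes V_0 = 15 V.
KCL at each unknown node (sum of currents leaving = 0; resistances in Ω):
  Node 1: (V_1 - 15)/47000 + (V_1 - 0)/91000 = 0
Collecting terms: 0.00003227 × V_1 = 0.0003191  =>  V_1 = 9.891 V
Power in each resistor, P = (ΔV)²/R:
  P_R1 = (15 - 9.891)²/47000 = 0.0005553 W
  P_R2 = (9.891 - 0)²/91000 = 0.001075 W
P_total = P_R1 + P_R2 = 0.00163 W

Final answer: 0.00163 W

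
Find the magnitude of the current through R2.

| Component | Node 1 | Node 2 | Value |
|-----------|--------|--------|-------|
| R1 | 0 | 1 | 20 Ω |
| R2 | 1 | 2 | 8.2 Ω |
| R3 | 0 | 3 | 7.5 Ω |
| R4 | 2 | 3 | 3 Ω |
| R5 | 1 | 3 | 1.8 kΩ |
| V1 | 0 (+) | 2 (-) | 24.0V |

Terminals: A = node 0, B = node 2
Nodal analysis, taking node 2 as the 0 V reference.
Source V1 fixes V_0 = 24 V.
KCL at each unknown node (sum of currents leaving = 0; resistances in Ω):
  Node 1: (V_1 - 24)/20 + (V_1 - 0)/8.2 + (V_1 - V_3)/1800 = 0
  Node 3: (V_3 - 24)/7.5 + (V_3 - 0)/3 + (V_3 - V_1)/1800 = 0
Collecting terms (coefficients in siemens):
  0.1725·V_1 - 0.0005556·V_3 = 1.2
  0.4672·V_3 - 0.0005556·V_1 = 3.2
Determinant D = (0.1725)(0.4672) - (-0.0005556)(-0.0005556) = 0.0806
V_1 = [(1.2)(0.4672) - (-0.0005556)(3.2)]/D = 6.978 V
V_3 = [(0.1725)(3.2) - (1.2)(-0.0005556)]/D = 6.857 V
I_R2 = (V_1 - V_2)/R2 = (6.978 - 0)/8.2 = 0.851 A
|I_R2| = 0.851 A

Final answer: |I_R2| = 0.851 A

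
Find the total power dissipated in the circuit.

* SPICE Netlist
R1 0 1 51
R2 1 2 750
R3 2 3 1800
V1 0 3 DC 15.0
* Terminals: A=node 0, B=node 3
Nodal analysis, taking node 3 as the 0 V reference.
Source V1 fixes V_0 = 15 V.
KCL at each unknown node (sum of currents leaving = 0; resistances in Ω):
  Node 1: (V_1 - 15)/51 + (V_1 - V_2)/750 = 0
  Node 2: (V_2 - V_1)/750 + (V_2 - 0)/1800 = 0
Collecting terms (coefficients in siemens):
  0.02094·V_1 - 0.001333·V_2 = 0.2941
  0.001889·V_2 - 0.001333·V_1 = 0
Determinant D = (0.02094)(0.001889) - (-0.001333)(-0.001333) = 0.00003778
V_1 = [(0.2941)(0.001889) - (-0.001333)(0)]/D = 14.71 V
V_2 = [(0.02094)(0) - (0.2941)(-0.001333)]/D = 10.38 V
Power in each resistor, P = (ΔV)²/R:
  P_R1 = (15 - 14.71)²/51 = 0.001696 W
  P_R2 = (14.71 - 10.38)²/750 = 0.02494 W
  P_R3 = (10.38 - 0)²/1800 = 0.05987 W
P_total = P_R1 + P_R2 + P_R3 = 0.08651 W

Final answer: 0.08651 W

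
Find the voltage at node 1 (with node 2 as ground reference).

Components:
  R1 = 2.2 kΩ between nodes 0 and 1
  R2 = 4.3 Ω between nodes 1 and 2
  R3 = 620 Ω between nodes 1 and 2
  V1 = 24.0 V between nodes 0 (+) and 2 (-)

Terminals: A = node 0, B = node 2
Nodal analysis, taking node 2 as the 0 V reference.
Source V1 fixes V_0 = 24 V.
KCL at each unknown node (sum of currents leaving = 0; resistances in Ω):
  Node 1: (V_1 - 24)/2200 + (V_1 - 0)/4.3 + (V_1 - 0)/620 = 0
Collecting terms: 0.2346 × V_1 = 0.01091  =>  V_1 = 0.0465 V
The requested potential is V_1 = 0.0465 V.

Final answer: V_1 = 0.0465 V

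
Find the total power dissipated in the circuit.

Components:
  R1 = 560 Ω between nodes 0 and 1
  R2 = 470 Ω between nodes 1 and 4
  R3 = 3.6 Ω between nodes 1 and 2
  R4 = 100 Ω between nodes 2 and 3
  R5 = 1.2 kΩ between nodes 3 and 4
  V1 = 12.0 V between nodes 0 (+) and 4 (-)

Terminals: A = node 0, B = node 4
Nodal analysis, taking node 4 as the 0 V reference.
Source V1 fixes V_0 = 12 V.
KCL at each unknown node (sum of currents leaving = 0; resistances in Ω):
  Node 1: (V_1 - 12)/560 + (V_1 - 0)/470 + (V_1 - V_2)/3.6 = 0
  Node 2: (V_2 - V_1)/3.6 + (V_2 - V_3)/100 = 0
  Node 3: (V_3 - V_2)/100 + (V_3 - 0)/1200 = 0
Collecting terms (coefficients in siemens):
  0.2817·V_1 - 0.2778·V_2 = 0.02143
  0.2878·V_2 - 0.2778·V_1 - 0.01·V_3 = 0
  0.01083·V_3 - 0.01·V_2 = 0
Solving these 3 simultaneous equations (Gaussian elimination) gives:
  V_1 = 4.578 V, V_2 = 4.566 V, V_3 = 4.214 V
Power in each resistor, P = (ΔV)²/R:
  P_R1 = (12 - 4.578)²/560 = 0.09836 W
  P_R2 = (4.578 - 0)²/470 = 0.0446 W
  P_R3 = (4.578 - 4.566)²/3.6 = 0.0000444 W
  P_R4 = (4.566 - 4.214)²/100 = 0.001233 W
  P_R5 = (4.214 - 0)²/1200 = 0.0148 W
P_total = P_R1 + P_R2 + P_R3 + P_R4 + P_R5 = 0.159 W

Final answer: 0.159 W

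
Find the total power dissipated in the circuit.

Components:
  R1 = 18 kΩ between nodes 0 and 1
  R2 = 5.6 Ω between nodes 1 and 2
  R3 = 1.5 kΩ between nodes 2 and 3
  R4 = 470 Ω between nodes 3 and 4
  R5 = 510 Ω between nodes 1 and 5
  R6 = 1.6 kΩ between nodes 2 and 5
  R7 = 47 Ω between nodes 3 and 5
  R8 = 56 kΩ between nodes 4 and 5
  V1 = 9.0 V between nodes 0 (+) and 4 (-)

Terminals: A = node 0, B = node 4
Nodal analysis, taking node 4 as the 0 V reference.
Source V1 fixes V_0 = 9 V.
KCL at each unknown node (sum of currents leaving = 0; resistances in Ω):
  Node 1: (V_1 - 9)/18000 + (V_1 - V_2)/5.6 + (V_1 - V_5)/510 = 0
  Node 2: (V_2 - V_1)/5.6 + (V_2 - V_3)/1500 + (V_2 - V_5)/1600 = 0
  Node 3: (V_3 - V_2)/1500 + (V_3 - 0)/470 + (V_3 - V_5)/47 = 0
  Node 5: (V_5 - V_1)/510 + (V_5 - V_2)/1600 + (V_5 - V_3)/47 + (V_5 - 0)/56000 = 0
Collecting terms (coefficients in siemens):
  0.1806·V_1 - 0.1786·V_2 - 0.001961·V_5 = 0.0005
  0.1799·V_2 - 0.1786·V_1 - 0.0006667·V_3 - 0.000625·V_5 = 0
  0.02407·V_3 - 0.0006667·V_2 - 0.02128·V_5 = 0
  0.02388·V_5 - 0.001961·V_1 - 0.000625·V_2 - 0.02128·V_3 = 0
Solving these 4 simultaneous equations (Gaussian elimination) gives:
  V_1 = 0.3843 V, V_2 = 0.3832 V, V_3 = 0.2229 V, V_5 = 0.2402 V
Power in each resistor, P = (ΔV)²/R:
  P_R1 = (9 - 0.3843)²/18000 = 0.004124 W
  P_R2 = (0.3843 - 0.3832)²/5.6 = 0.0000002155 W
  P_R3 = (0.3832 - 0.2229)²/1500 = 0.00001712 W
  P_R4 = (0.2229 - 0)²/470 = 0.0001058 W
  P_R5 = (0.3843 - 0.2402)²/510 = 0.00004069 W
  P_R6 = (0.3832 - 0.2402)²/1600 = 0.00001277 W
  P_R7 = (0.2229 - 0.2402)²/47 = 0.000006349 W
  P_R8 = (0 - 0.2402)²/56000 = 0.00000103 W
P_total = P_R1 + P_R2 + P_R3 + P_R4 + P_R5 + P_R6 + P_R7 + P_R8 = 0.004308 W

Final answer: 0.004308 W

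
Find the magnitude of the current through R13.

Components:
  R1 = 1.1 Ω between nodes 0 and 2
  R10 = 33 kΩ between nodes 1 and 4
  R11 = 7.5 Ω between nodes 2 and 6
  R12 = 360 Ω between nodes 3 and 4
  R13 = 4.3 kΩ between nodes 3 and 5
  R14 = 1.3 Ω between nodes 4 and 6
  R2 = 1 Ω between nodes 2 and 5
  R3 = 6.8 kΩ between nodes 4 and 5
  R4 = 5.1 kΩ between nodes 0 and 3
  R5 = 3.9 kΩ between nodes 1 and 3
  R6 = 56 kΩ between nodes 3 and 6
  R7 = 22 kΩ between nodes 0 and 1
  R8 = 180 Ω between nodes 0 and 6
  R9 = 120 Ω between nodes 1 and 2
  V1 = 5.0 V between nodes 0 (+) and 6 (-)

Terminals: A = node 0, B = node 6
Nodal analysis, taking node 6 as the 0 V reference.
Source V1 fixes V_0 = 5 V.
KCL at each unknown node (sum of currents leaving = 0; resistances in Ω):
  Node 1: (V_1 - V_3)/3900 + (V_1 - 5)/22000 + (V_1 - V_2)/120 + (V_1 - V_4)/33000 = 0
  Node 2: (V_2 - 5)/1.1 + (V_2 - V_5)/1 + (V_2 - V_1)/120 + (V_2 - 0)/7.5 = 0
  Node 3: (V_3 - 5)/5100 + (V_3 - V_1)/3900 + (V_3 - 0)/56000 + (V_3 - V_4)/360 + (V_3 - V_5)/4300 = 0
  Node 4: (V_4 - V_5)/6800 + (V_4 - V_1)/33000 + (V_4 - V_3)/360 + (V_4 - 0)/1.3 = 0
  Node 5: (V_5 - V_2)/1 + (V_5 - V_4)/6800 + (V_5 - V_3)/4300 = 0
Collecting terms (coefficients in siemens):
  0.008666·V_1 - 0.008333·V_2 - 0.0002564·V_3 - 0.0000303·V_4 = 0.0002273
  2.051·V_2 - 0.008333·V_1 - 1·V_5 = 4.545
  0.003481·V_3 - 0.0002564·V_1 - 0.002778·V_4 - 0.0002326·V_5 = 0.0009804
  0.7722·V_4 - 0.0000303·V_1 - 0.002778·V_3 - 0.0001471·V_5 = 0
  1·V_5 - 1·V_2 - 0.0002326·V_3 - 0.0001471·V_4 = 0
Solving these 5 simultaneous equations (Gaussian elimination) gives:
  V_1 = 4.244 V, V_2 = 4.358 V, V_3 = 0.8887 V, V_4 = 0.004193 V
  V_5 = 4.357 V
I_R13 = (V_3 - V_5)/R13 = (0.8887 - 4.357)/4300 = -0.0008065 A
|I_R13| = 0.0008065 A

Final answer: |I_R13| = 0.0008065 A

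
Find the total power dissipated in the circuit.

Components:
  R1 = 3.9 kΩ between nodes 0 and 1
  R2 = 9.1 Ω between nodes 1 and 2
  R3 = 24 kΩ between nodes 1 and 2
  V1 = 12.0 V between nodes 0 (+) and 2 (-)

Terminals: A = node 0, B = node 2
Nodal analysis, taking node 2 as the 0 V reference.
Source V1 fixes V_0 = 12 V.
KCL at each unknown node (sum of currents leaving = 0; resistances in Ω):
  Node 1: (V_1 - 12)/3900 + (V_1 - 0)/9.1 + (V_1 - 0)/24000 = 0
Collecting terms: 0.1102 × V_1 = 0.003077  =>  V_1 = 0.02792 V
Power in each resistor, P = (ΔV)²/R:
  P_R1 = (12 - 0.02792)²/3900 = 0.03675 W
  P_R2 = (0.02792 - 0)²/9.1 = 0.00008569 W
  P_R3 = (0.02792 - 0)²/24000 = 0.00000003249 W
P_total = P_R1 + P_R2 + P_R3 = 0.03684 W

Final answer: 0.03684 W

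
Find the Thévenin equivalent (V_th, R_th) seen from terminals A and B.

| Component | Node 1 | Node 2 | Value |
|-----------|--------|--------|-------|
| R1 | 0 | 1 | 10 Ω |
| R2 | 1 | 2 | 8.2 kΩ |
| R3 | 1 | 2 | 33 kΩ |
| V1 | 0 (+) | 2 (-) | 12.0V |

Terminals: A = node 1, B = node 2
Step 1 — V_th is the open-circuit voltage V_A - V_B (nothing connected across the terminals).
Nodal analysis, taking node 2 as the 0 V reference.
Source V1 fixes V_0 = 12 V.
KCL at each unknown node (sum of currents leaving = 0; resistances in Ω):
  Node 1: (V_1 - 12)/10 + (V_1 - 0)/8200 + (V_1 - 0)/33000 = 0
Collecting terms: 0.1002 × V_1 = 1.2  =>  V_1 = 11.98 V
V_th = V_1 - V_2 = 11.98 - 0 = 11.98 V
Step 2 — R_th: zero the source — replace V1 by a short circuit (node 2 merges into node 0) — and find the resistance seen between A (node 1) and B (node 0).
Reduce the network between node 1 (A) and node 0 (B) by series/parallel combination:
  Rp1 = R1 ‖ R2 ‖ R3 (parallel, all between nodes 0 and 1) = 1/(1/10 + 1/8200 + 1/33000) = 9.985 Ω
R_th = 9.985 Ω

Final answer: V_th = 11.98 V, R_th = 9.985 Ω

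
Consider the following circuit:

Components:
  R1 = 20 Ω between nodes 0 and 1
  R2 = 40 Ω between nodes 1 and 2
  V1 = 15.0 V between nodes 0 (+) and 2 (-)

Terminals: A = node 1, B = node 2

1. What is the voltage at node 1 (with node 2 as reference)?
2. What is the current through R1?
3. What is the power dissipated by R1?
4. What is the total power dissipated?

Nodal analysis, taking node 2 as the 0 V reference.
Source V1 fixes V_0 = 15 V.
KCL at each unknown node (sum of currents leaving = 0; resistances in Ω):
  Node 1: (V_1 - 15)/20 + (V_1 - 0)/40 = 0
Collecting terms: 0.075 × V_1 = 0.75  =>  V_1 = 10 V
Part 1:
  Read off the nodal solution: V_1 = 10 V
Part 2:
  I_R1 = (V_0 - V_1)/R1 = (15 - 10)/20 = 0.25 A
  Magnitude: I_R1 = 0.25 A
Part 3:
  I_R1 = (V_0 - V_1)/R1 = (15 - 10)/20 = 0.25 A
  P_R1 = I_R1² × R1 = (0.25)² × 20 = 1.25 W
Part 4:
  Power in each resistor, P = (ΔV)²/R:
    P_R1 = (15 - 10)²/20 = 1.25 W
    P_R2 = (10 - 0)²/40 = 2.5 W
  P_total = P_R1 + P_R2 = 3.75 W

Final answers:
1. V_1 = 10 V
2. I_R1 = 0.25 A
3. P_R1 = 1.25 W
4. P_total = 3.75 W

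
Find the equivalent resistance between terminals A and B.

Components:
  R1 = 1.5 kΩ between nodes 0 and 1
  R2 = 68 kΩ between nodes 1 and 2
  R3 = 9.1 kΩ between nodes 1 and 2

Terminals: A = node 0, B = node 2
Reduce the network between node 0 (A) and node 2 (B) by series/parallel combination:
  Rp1 = R2 ‖ R3 (parallel, both between nodes 1 and 2) = 1/(1/68000 + 1/9100) = 8026 Ω
  Rs1 = R1 + Rp1 (series, joined only at node 1) = 1500 + 8026 = 9526 Ω
R_eq = 9.526 kΩ

Final answer: 9.526 kΩ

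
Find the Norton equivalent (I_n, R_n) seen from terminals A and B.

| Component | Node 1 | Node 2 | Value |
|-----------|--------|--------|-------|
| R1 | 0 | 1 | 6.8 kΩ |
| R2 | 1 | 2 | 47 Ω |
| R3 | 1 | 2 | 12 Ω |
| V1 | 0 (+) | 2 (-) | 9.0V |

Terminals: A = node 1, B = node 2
Find the Thévenin equivalent first; then I_n = V_th/R_th and R_n = R_th.
Step 1 — V_th is the open-circuit voltage V_A - V_B (nothing connected across the terminals).
Nodal analysis, taking node 2 as the 0 V reference.
Source V1 fixes V_0 = 9 V.
KCL at each unknown node (sum of currents leaving = 0; resistances in Ω):
  Node 1: (V_1 - 9)/6800 + (V_1 - 0)/47 + (V_1 - 0)/12 = 0
Collecting terms: 0.1048 × V_1 = 0.001324  =>  V_1 = 0.01263 V
V_th = V_1 - V_2 = 0.01263 - 0 = 0.01263 V
Step 2 — R_th: zero the source — replace V1 by a short circuit (node 2 merges into node 0) — and find the resistance seen between A (node 1) and B (node 0).
Reduce the network between node 1 (A) and node 0 (B) by series/parallel combination:
  Rp1 = R1 ‖ R2 ‖ R3 (parallel, all between nodes 0 and 1) = 1/(1/6800 + 1/47 + 1/12) = 9.546 Ω
R_th = 9.546 Ω
I_n = V_th/R_th = 0.01263/9.546 = 0.001324 A, and R_n = R_th = 9.546 Ω

Final answer: I_n = 0.001324 A, R_n = 9.546 Ω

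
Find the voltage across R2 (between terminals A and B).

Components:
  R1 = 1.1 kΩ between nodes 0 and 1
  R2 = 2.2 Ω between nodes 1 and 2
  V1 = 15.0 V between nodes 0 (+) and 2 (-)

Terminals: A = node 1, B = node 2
R1 and R2 are in series across V1 (node 0 → node 1 → node 2), and the output A–B is taken across R2, so this is a voltage divider.
Series current: I = V1/(R1 + R2) = 15/(1100 + 2.2) = 15/1102 = 0.01361 A
V_R2 = I × R2 = V1 × R2/(R1 + R2) = 15 × 2.2/1102 = 0.02994 V

Final answer: 0.02994 V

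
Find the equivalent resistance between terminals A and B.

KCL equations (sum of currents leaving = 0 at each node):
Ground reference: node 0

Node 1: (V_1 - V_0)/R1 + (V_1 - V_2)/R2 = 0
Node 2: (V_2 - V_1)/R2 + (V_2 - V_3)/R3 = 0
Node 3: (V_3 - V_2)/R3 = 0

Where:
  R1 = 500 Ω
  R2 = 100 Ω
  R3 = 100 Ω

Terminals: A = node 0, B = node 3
Reduce the network between node 0 (A) and node 3 (B) by series/parallel combination:
  Rs1 = R1 + R2 (series, joined only at node 1) = 500 + 100 = 600 Ω
  Rs2 = R3 + Rs1 (series, joined only at node 2) = 100 + 600 = 700 Ω
R_eq = 700 Ω

Final answer: 700 Ω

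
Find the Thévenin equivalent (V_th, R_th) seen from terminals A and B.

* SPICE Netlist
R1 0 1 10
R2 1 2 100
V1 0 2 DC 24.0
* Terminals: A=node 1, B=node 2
Step 1 — V_th is the open-circuit voltage V_A - V_B (nothing connected across the terminals).
Nodal analysis, taking node 2 as the 0 V reference.
Source V1 fixes V_0 = 24 V.
KCL at each unknown node (sum of currents leaving = 0; resistances in Ω):
  Node 1: (V_1 - 24)/10 + (V_1 - 0)/100 = 0
Collecting terms: 0.11 × V_1 = 2.4  =>  V_1 = 21.82 V
V_th = V_1 - V_2 = 21.82 - 0 = 21.82 V
Step 2 — R_th: zero the source — replace V1 by a short circuit (node 2 merges into node 0) — and find the resistance seen between A (node 1) and B (node 0).
Reduce the network between node 1 (A) and node 0 (B) by series/parallel combination:
  Rp1 = R1 ‖ R2 (parallel, both between nodes 0 and 1) = 1/(1/10 + 1/100) = 9.091 Ω
R_th = 9.091 Ω

Final answer: V_th = 21.82 V, R_th = 9.091 Ω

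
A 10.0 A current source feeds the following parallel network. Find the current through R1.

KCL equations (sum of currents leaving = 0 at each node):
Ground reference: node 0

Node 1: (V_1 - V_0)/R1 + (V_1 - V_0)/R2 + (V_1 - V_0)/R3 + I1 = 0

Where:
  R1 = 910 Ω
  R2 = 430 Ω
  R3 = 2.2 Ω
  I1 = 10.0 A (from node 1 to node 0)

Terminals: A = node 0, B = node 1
All resistors sit directly between nodes 0 and 1, so they are in parallel and share one voltage V; the full source current 10 A splits among them.
1/R_par = 1/910 + 1/430 + 1/2.2 = 0.458 S  =>  R_par = 2.184 Ω
V = I × R_par = 10 × 2.184 = 21.84 V
I_R1 = V/R1 = 21.84/910 = 0.024 A

Final answer: 0.024 A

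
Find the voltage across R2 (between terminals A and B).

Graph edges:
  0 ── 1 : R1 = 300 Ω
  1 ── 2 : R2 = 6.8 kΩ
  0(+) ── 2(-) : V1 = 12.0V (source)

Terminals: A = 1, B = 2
R1 and R2 are in series across V1 (node 0 → node 1 → node 2), and the output A–B is taken across R2, so this is a voltage divider.
Series current: I = V1/(R1 + R2) = 12/(300 + 6800) = 12/7100 = 0.00169 A
V_R2 = I × R2 = V1 × R2/(R1 + R2) = 12 × 6800/7100 = 11.49 V

Final answer: 11.49 V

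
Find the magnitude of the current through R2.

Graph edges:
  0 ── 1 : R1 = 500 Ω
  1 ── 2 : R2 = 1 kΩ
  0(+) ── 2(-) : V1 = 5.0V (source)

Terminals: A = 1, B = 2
Nodal analysis, taking node 2 as the 0 V reference.
Source V1 fixes V_0 = 5 V.
KCL at each unknown node (sum of currents leaving = 0; resistances in Ω):
  Node 1: (V_1 - 5)/500 + (V_1 - 0)/1000 = 0
Collecting terms: 0.003 × V_1 = 0.01  =>  V_1 = 3.333 V
I_R2 = (V_1 - V_2)/R2 = (3.333 - 0)/1000 = 0.003333 A
|I_R2| = 0.003333 A

Final answer: |I_R2| = 0.003333 A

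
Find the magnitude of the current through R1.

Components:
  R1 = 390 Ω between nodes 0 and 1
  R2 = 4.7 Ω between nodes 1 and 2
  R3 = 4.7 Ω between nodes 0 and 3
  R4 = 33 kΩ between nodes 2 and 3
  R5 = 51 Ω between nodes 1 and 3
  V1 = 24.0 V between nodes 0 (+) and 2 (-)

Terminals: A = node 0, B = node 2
Nodal analysis, taking node 2 as the 0 V reference.
Source V1 fixes V_0 = 24 V.
KCL at each unknown node (sum of currents leaving = 0; resistances in Ω):
  Node 1: (V_1 - 24)/390 + (V_1 - 0)/4.7 + (V_1 - V_3)/51 = 0
  Node 3: (V_3 - 24)/4.7 + (V_3 - 0)/33000 + (V_3 - V_1)/51 = 0
Collecting terms (coefficients in siemens):
  0.2349·V_1 - 0.01961·V_3 = 0.06154
  0.2324·V_3 - 0.01961·V_1 = 5.106
Determinant D = (0.2349)(0.2324) - (-0.01961)(-0.01961) = 0.05422
V_1 = [(0.06154)(0.2324) - (-0.01961)(5.106)]/D = 2.111 V
V_3 = [(0.2349)(5.106) - (0.06154)(-0.01961)]/D = 22.15 V
I_R1 = (V_0 - V_1)/R1 = (24 - 2.111)/390 = 0.05613 A
|I_R1| = 0.05613 A

Final answer: |I_R1| = 0.05613 A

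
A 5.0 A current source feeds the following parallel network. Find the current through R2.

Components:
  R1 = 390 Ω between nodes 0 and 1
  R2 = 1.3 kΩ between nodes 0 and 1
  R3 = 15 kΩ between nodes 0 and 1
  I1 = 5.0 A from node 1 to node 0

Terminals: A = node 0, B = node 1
All resistors sit directly between nodes 0 and 1, so they are in parallel and share one voltage V; the full source current 5 A splits among them.
1/R_par = 1/390 + 1/1300 + 1/15000 = 0.0034 S  =>  R_par = 294.1 Ω
V = I × R_par = 5 × 294.1 = 1471 V
I_R2 = V/R2 = 1471/1300 = 1.131 A

Final answer: 1.131 A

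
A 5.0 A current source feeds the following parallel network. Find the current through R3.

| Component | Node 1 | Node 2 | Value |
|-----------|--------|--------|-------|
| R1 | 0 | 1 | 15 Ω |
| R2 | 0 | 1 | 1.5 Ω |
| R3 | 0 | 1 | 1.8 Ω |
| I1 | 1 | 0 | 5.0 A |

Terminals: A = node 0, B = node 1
All resistors sit directly between nodes 0 and 1, so they are in parallel and share one voltage V; the full source current 5 A splits among them.
1/R_par = 1/15 + 1/1.5 + 1/1.8 = 1.289 S  =>  R_par = 0.7759 Ω
V = I × R_par = 5 × 0.7759 = 3.879 V
I_R3 = V/R3 = 3.879/1.8 = 2.155 A

Final answer: 2.155 A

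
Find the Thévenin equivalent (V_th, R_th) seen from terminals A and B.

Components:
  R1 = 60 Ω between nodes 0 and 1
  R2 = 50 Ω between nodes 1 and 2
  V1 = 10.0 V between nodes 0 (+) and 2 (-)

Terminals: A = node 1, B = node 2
Step 1 — V_th is the open-circuit voltage V_A - V_B (nothing connected across the terminals).
Nodal analysis, taking node 2 as the 0 V reference.
Source V1 fixes V_0 = 10 V.
KCL at each unknown node (sum of currents leaving = 0; resistances in Ω):
  Node 1: (V_1 - 10)/60 + (V_1 - 0)/50 = 0
Collecting terms: 0.03667 × V_1 = 0.1667  =>  V_1 = 4.545 V
V_th = V_1 - V_2 = 4.545 - 0 = 4.545 V
Step 2 — R_th: zero the source — replace V1 by a short circuit (node 2 merges into node 0) — and find the resistance seen between A (node 1) and B (node 0).
Reduce the network between node 1 (A) and node 0 (B) by series/parallel combination:
  Rp1 = R1 ‖ R2 (parallel, both between nodes 0 and 1) = 1/(1/60 + 1/50) = 27.27 Ω
R_th = 27.27 Ω

Final answer: V_th = 4.545 V, R_th = 27.27 Ω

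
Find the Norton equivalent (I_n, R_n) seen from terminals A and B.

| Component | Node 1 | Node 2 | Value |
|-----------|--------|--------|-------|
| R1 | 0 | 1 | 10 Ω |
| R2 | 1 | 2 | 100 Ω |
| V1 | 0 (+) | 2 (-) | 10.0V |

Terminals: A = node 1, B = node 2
Find the Thévenin equivalent first; then I_n = V_th/R_th and R_n = R_th.
Step 1 — V_th is the open-circuit voltage V_A - V_B (nothing connected across the terminals).
Nodal analysis, taking node 2 as the 0 V reference.
Source V1 fixes V_0 = 10 V.
KCL at each unknown node (sum of currents leaving = 0; resistances in Ω):
  Node 1: (V_1 - 10)/10 + (V_1 - 0)/100 = 0
Collecting terms: 0.11 × V_1 = 1  =>  V_1 = 9.091 V
V_th = V_1 - V_2 = 9.091 - 0 = 9.091 V
Step 2 — R_th: zero the source — replace V1 by a short circuit (node 2 merges into node 0) — and find the resistance seen between A (node 1) and B (node 0).
Reduce the network between node 1 (A) and node 0 (B) by series/parallel combination:
  Rp1 = R1 ‖ R2 (parallel, both between nodes 0 and 1) = 1/(1/10 + 1/100) = 9.091 Ω
R_th = 9.091 Ω
I_n = V_th/R_th = 9.091/9.091 = 1 A, and R_n = R_th = 9.091 Ω

Final answer: I_n = 1 A, R_n = 9.091 Ω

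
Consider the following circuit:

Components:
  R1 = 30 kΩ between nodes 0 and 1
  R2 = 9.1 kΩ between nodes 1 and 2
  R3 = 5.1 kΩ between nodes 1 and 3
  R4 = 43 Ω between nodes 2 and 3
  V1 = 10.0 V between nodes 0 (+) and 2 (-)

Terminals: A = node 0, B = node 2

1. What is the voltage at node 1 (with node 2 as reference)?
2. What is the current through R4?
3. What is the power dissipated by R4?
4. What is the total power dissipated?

Nodal analysis, taking node 2 as the 0 V reference.
Source V1 fixes V_0 = 10 V.
KCL at each unknown node (sum of currents leaving = 0; resistances in Ω):
  Node 1: (V_1 - 10)/30000 + (V_1 - 0)/9100 + (V_1 - V_3)/5100 = 0
  Node 3: (V_3 - V_1)/5100 + (V_3 - 0)/43 = 0
Collecting terms (coefficients in siemens):
  0.0003393·V_1 - 0.0001961·V_3 = 0.0003333
  0.02345·V_3 - 0.0001961·V_1 = 0
Determinant D = (0.0003393)(0.02345) - (-0.0001961)(-0.0001961) = 0.000007919
V_1 = [(0.0003333)(0.02345) - (-0.0001961)(0)]/D = 0.9872 V
V_3 = [(0.0003393)(0) - (0.0003333)(-0.0001961)]/D = 0.008254 V
Part 1:
  Read off the nodal solution: V_1 = 0.9872 V
Part 2:
  I_R4 = (V_2 - V_3)/R4 = (0 - 0.008254)/43 = -0.0001919 A
  Magnitude: I_R4 = 0.0001919 A
Part 3:
  I_R4 = (V_2 - V_3)/R4 = (0 - 0.008254)/43 = -0.0001919 A
  P_R4 = I_R4² × R4 = (-0.0001919)² × 43 = 0.000001584 W
Part 4:
  Power in each resistor, P = (ΔV)²/R:
    P_R1 = (10 - 0.9872)²/30000 = 0.002708 W
    P_R2 = (0.9872 - 0)²/9100 = 0.0001071 W
    P_R3 = (0.9872 - 0.008254)²/5100 = 0.0001879 W
    P_R4 = (0 - 0.008254)²/43 = 0.000001584 W
  P_total = P_R1 + P_R2 + P_R3 + P_R4 = 0.003004 W

Final answers:
1. V_1 = 0.9872 V
2. I_R4 = 0.0001919 A
3. P_R4 = 1.584e-06 W
4. P_total = 0.003004 W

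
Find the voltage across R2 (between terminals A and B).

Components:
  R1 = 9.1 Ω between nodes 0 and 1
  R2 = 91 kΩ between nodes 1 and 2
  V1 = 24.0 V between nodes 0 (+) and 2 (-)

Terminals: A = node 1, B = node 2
R1 and R2 are in series across V1 (node 0 → node 1 → node 2), and the output A–B is taken across R2, so this is a voltage divider.
Series current: I = V1/(R1 + R2) = 24/(9.1 + 91000) = 24/91010 = 0.0002637 A
V_R2 = I × R2 = V1 × R2/(R1 + R2) = 24 × 91000/91010 = 24 V

Final answer: 24 V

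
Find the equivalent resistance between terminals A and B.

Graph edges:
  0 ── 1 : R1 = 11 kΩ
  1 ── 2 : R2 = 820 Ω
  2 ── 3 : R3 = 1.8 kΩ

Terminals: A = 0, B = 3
Reduce the network between node 0 (A) and node 3 (B) by series/parallel combination:
  Rs1 = R1 + R2 (series, joined only at node 1) = 11000 + 820 = 11820 Ω
  Rs2 = R3 + Rs1 (series, joined only at node 2) = 1800 + 11820 = 13620 Ω
R_eq = 13.62 kΩ

Final answer: 13.62 kΩ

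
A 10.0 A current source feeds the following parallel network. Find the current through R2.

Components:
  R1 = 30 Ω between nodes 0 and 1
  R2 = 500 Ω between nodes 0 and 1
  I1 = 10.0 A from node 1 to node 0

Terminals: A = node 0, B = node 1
All resistors sit directly between nodes 0 and 1, so they are in parallel and share one voltage V; the full source current 10 A splits among them.
1/R_par = 1/30 + 1/500 = 0.03533 S  =>  R_par = 28.3 Ω
V = I × R_par = 10 × 28.3 = 283 V
I_R2 = V/R2 = 283/500 = 0.566 A

Final answer: 0.566 A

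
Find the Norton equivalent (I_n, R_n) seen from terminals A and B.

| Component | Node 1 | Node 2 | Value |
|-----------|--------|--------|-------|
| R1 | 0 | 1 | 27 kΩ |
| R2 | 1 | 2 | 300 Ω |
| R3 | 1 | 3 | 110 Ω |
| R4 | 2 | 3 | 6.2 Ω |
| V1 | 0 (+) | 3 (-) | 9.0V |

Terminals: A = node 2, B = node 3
Find the Thévenin equivalent first; then I_n = V_th/R_th and R_n = R_th.
Step 1 — V_th is the open-circuit voltage V_A - V_B (nothing connected across the terminals).
Nodal analysis, taking node 3 as the 0 V reference.
Source V1 fixes V_0 = 9 V.
KCL at each unknown node (sum of currents leaving = 0; resistances in Ω):
  Node 1: (V_1 - 9)/27000 + (V_1 - V_2)/300 + (V_1 - 0)/110 = 0
  Node 2: (V_2 - V_1)/300 + (V_2 - 0)/6.2 = 0
Collecting terms (coefficients in siemens):
  0.01246·V_1 - 0.003333·V_2 = 0.0003333
  0.1646·V_2 - 0.003333·V_1 = 0
Determinant D = (0.01246)(0.1646) - (-0.003333)(-0.003333) = 0.00204
V_1 = [(0.0003333)(0.1646) - (-0.003333)(0)]/D = 0.0269 V
V_2 = [(0.01246)(0) - (0.0003333)(-0.003333)]/D = 0.0005446 V
V_th = V_2 - V_3 = 0.0005446 - 0 = 0.0005446 V
Step 2 — R_th: zero the source — replace V1 by a short circuit (node 3 merges into node 0) — and find the resistance seen between A (node 2) and B (node 0).
Reduce the network between node 2 (A) and node 0 (B) by series/parallel combination:
  Rp1 = R1 ‖ R3 (parallel, both between nodes 0 and 1) = 1/(1/27000 + 1/110) = 109.6 Ω
  Rs1 = R2 + Rp1 (series, joined only at node 1) = 300 + 109.6 = 409.6 Ω
  Rp2 = R4 ‖ Rs1 (parallel, both between nodes 0 and 2) = 1/(1/6.2 + 1/409.6) = 6.108 Ω
R_th = 6.108 Ω
I_n = V_th/R_th = 0.0005446/6.108 = 0.00008917 A, and R_n = R_th = 6.108 Ω

Final answer: I_n = 8.917e-05 A, R_n = 6.108 Ω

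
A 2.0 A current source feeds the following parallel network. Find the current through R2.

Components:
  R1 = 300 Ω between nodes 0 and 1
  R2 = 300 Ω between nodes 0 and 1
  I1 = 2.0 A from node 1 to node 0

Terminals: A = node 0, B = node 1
All resistors sit directly between nodes 0 and 1, so they are in parallel and share one voltage V; the full source current 2 A splits among them.
1/R_par = 1/300 + 1/300 = 0.006667 S  =>  R_par = 150 Ω
V = I × R_par = 2 × 150 = 300 V
I_R2 = V/R2 = 300/300 = 1 A

Final answer: 1 A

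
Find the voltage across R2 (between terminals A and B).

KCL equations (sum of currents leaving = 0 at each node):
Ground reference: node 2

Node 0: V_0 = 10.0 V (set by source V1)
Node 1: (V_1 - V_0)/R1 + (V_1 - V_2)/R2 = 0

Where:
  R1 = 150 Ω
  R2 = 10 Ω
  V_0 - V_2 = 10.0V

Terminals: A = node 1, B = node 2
R1 and R2 are in series across V1 (node 0 → node 1 → node 2), and the output A–B is taken across R2, so this is a voltage divider.
Series current: I = V1/(R1 + R2) = 10/(150 + 10) = 10/160 = 0.0625 A
V_R2 = I × R2 = V1 × R2/(R1 + R2) = 10 × 10/160 = 0.625 V

Final answer: 0.625 V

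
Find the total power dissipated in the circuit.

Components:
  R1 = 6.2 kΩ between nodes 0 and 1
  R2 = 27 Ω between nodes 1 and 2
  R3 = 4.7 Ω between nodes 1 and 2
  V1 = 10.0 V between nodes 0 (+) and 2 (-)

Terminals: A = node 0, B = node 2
Nodal analysis, taking node 2 as the 0 V reference.
Source V1 fixes V_0 = 10 V.
KCL at each unknown node (sum of currents leaving = 0; resistances in Ω):
  Node 1: (V_1 - 10)/6200 + (V_1 - 0)/27 + (V_1 - 0)/4.7 = 0
Collecting terms: 0.25 × V_1 = 0.001613  =>  V_1 = 0.006453 V
Power in each resistor, P = (ΔV)²/R:
  P_R1 = (10 - 0.006453)²/6200 = 0.01611 W
  P_R2 = (0.006453 - 0)²/27 = 0.000001542 W
  P_R3 = (0.006453 - 0)²/4.7 = 0.000008859 W
P_total = P_R1 + P_R2 + P_R3 = 0.01612 W

Final answer: 0.01612 W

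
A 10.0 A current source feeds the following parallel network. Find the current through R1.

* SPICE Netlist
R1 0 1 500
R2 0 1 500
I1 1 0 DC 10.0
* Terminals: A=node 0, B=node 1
All resistors sit directly between nodes 0 and 1, so they are in parallel and share one voltage V; the full source current 10 A splits among them.
1/R_par = 1/500 + 1/500 = 0.004 S  =>  R_par = 250 Ω
V = I × R_par = 10 × 250 = 2500 V
I_R1 = V/R1 = 2500/500 = 5 A

Final answer: 5 A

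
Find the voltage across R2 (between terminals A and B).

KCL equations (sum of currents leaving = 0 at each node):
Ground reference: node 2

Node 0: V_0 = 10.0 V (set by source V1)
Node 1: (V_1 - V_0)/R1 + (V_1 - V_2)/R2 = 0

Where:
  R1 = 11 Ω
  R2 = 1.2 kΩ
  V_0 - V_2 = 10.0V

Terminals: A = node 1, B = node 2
R1 and R2 are in series across V1 (node 0 → node 1 → node 2), and the output A–B is taken across R2, so this is a voltage divider.
Series current: I = V1/(R1 + R2) = 10/(11 + 1200) = 10/1211 = 0.008258 A
V_R2 = I × R2 = V1 × R2/(R1 + R2) = 10 × 1200/1211 = 9.909 V

Final answer: 9.909 V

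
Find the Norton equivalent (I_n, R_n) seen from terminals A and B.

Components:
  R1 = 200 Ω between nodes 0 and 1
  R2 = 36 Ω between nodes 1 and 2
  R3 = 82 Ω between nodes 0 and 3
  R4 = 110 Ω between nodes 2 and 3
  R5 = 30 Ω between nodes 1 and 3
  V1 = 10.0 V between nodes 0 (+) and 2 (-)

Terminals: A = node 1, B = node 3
Find the Thévenin equivalent first; then I_n = V_th/R_th and R_n = R_th.
Step 1 — V_th is the open-circuit voltage V_A - V_B (nothing connected across the terminals).
Nodal analysis, taking node 2 as the 0 V reference.
Source V1 fixes V_0 = 10 V.
KCL at each unknown node (sum of currents leaving = 0; resistances in Ω):
  Node 1: (V_1 - 10)/200 + (V_1 - 0)/36 + (V_1 - V_3)/30 = 0
  Node 3: (V_3 - 10)/82 + (V_3 - 0)/110 + (V_3 - V_1)/30 = 0
Collecting terms (coefficients in siemens):
  0.06611·V_1 - 0.03333·V_3 = 0.05
  0.05462·V_3 - 0.03333·V_1 = 0.122
Determinant D = (0.06611)(0.05462) - (-0.03333)(-0.03333) = 0.0025
V_1 = [(0.05)(0.05462) - (-0.03333)(0.122)]/D = 2.719 V
V_3 = [(0.06611)(0.122) - (0.05)(-0.03333)]/D = 3.892 V
V_th = V_1 - V_3 = 2.719 - 3.892 = -1.173 V
Step 2 — R_th: zero the source — replace V1 by a short circuit (node 2 merges into node 0) — and find the resistance seen between A (node 1) and B (node 3).
Reduce the network between node 1 (A) and node 3 (B) by series/parallel combination:
  Rp1 = R1 ‖ R2 (parallel, both between nodes 0 and 1) = 1/(1/200 + 1/36) = 30.51 Ω
  Rp2 = R3 ‖ R4 (parallel, both between nodes 0 and 3) = 1/(1/82 + 1/110) = 46.98 Ω
  Rs1 = Rp1 + Rp2 (series, joined only at node 0) = 30.51 + 46.98 = 77.49 Ω
  Rp3 = R5 ‖ Rs1 (parallel, both between nodes 1 and 3) = 1/(1/30 + 1/77.49) = 21.63 Ω
R_th = 21.63 Ω
I_n = V_th/R_th = -1.173/21.63 = -0.05425 A, and R_n = R_th = 21.63 Ω

Final answer: I_n = -0.05425 A, R_n = 21.63 Ω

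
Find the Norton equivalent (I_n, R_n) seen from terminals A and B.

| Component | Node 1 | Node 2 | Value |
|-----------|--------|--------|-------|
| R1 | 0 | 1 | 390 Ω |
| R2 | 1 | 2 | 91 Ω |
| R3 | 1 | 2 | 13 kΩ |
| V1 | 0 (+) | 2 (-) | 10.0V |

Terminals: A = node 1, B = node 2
Find the Thévenin equivalent first; then I_n = V_th/R_th and R_n = R_th.
Step 1 — V_th is the open-circuit voltage V_A - V_B (nothing connected across the terminals).
Nodal analysis, taking node 2 as the 0 V reference.
Source V1 fixes V_0 = 10 V.
KCL at each unknown node (sum of currents leaving = 0; resistances in Ω):
  Node 1: (V_1 - 10)/390 + (V_1 - 0)/91 + (V_1 - 0)/13000 = 0
Collecting terms: 0.01363 × V_1 = 0.02564  =>  V_1 = 1.881 V
V_th = V_1 - V_2 = 1.881 - 0 = 1.881 V
Step 2 — R_th: zero the source — replace V1 by a short circuit (node 2 merges into node 0) — and find the resistance seen between A (node 1) and B (node 0).
Reduce the network between node 1 (A) and node 0 (B) by series/parallel combination:
  Rp1 = R1 ‖ R2 ‖ R3 (parallel, all between nodes 0 and 1) = 1/(1/390 + 1/91 + 1/13000) = 73.37 Ω
R_th = 73.37 Ω
I_n = V_th/R_th = 1.881/73.37 = 0.02564 A, and R_n = R_th = 73.37 Ω

Final answer: I_n = 0.02564 A, R_n = 73.37 Ω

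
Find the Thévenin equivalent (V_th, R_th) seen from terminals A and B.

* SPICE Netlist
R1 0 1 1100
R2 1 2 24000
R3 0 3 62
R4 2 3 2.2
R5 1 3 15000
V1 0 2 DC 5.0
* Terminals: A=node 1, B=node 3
Step 1 — V_th is the open-circuit voltage V_A - V_B (nothing connected across the terminals).
Nodal analysis, taking node 2 as the 0 V reference.
Source V1 fixes V_0 = 5 V.
KCL at each unknown node (sum of currents leaving = 0; resistances in Ω):
  Node 1: (V_1 - 5)/1100 + (V_1 - 0)/24000 + (V_1 - V_3)/15000 = 0
  Node 3: (V_3 - 5)/62 + (V_3 - 0)/2.2 + (V_3 - V_1)/15000 = 0
Collecting terms (coefficients in siemens):
  0.001017·V_1 - 0.00006667·V_3 = 0.004545
  0.4707·V_3 - 0.00006667·V_1 = 0.08065
Determinant D = (0.001017)(0.4707) - (-0.00006667)(-0.00006667) = 0.0004789
V_1 = [(0.004545)(0.4707) - (-0.00006667)(0.08065)]/D = 4.479 V
V_3 = [(0.001017)(0.08065) - (0.004545)(-0.00006667)]/D = 0.1719 V
V_th = V_1 - V_3 = 4.479 - 0.1719 = 4.307 V
Step 2 — R_th: zero the source — replace V1 by a short circuit (node 2 merges into node 0) — and find the resistance seen between A (node 1) and B (node 3).
Reduce the network between node 1 (A) and node 3 (B) by series/parallel combination:
  Rp1 = R1 ‖ R2 (parallel, both between nodes 0 and 1) = 1/(1/1100 + 1/24000) = 1052 Ω
  Rp2 = R3 ‖ R4 (parallel, both between nodes 0 and 3) = 1/(1/62 + 1/2.2) = 2.125 Ω
  Rs1 = Rp1 + Rp2 (series, joined only at node 0) = 1052 + 2.125 = 1054 Ω
  Rp3 = R5 ‖ Rs1 (parallel, both between nodes 1 and 3) = 1/(1/15000 + 1/1054) = 984.7 Ω
R_th = 984.7 Ω

Final answer: V_th = 4.307 V, R_th = 984.7 Ω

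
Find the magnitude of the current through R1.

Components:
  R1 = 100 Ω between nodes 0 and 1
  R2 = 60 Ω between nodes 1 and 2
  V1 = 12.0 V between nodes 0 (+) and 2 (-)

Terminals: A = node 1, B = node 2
Nodal analysis, taking node 2 as the 0 V reference.
Source V1 fixes V_0 = 12 V.
KCL at each unknown node (sum of currents leaving = 0; resistances in Ω):
  Node 1: (V_1 - 12)/100 + (V_1 - 0)/60 = 0
Collecting terms: 0.02667 × V_1 = 0.12  =>  V_1 = 4.5 V
I_R1 = (V_0 - V_1)/R1 = (12 - 4.5)/100 = 0.075 A
|I_R1| = 0.075 A

Final answer: |I_R1| = 0.075 A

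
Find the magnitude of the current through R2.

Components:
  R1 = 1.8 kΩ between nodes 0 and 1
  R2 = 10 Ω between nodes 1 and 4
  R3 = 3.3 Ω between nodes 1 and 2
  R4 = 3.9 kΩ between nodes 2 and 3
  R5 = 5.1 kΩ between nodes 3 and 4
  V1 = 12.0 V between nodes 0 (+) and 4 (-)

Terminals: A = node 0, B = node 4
Nodal analysis, taking node 4 as the 0 V reference.
Source V1 fixes V_0 = 12 V.
KCL at each unknown node (sum of currents leaving = 0; resistances in Ω):
  Node 1: (V_1 - 12)/1800 + (V_1 - 0)/10 + (V_1 - V_2)/3.3 = 0
  Node 2: (V_2 - V_1)/3.3 + (V_2 - V_3)/3900 = 0
  Node 3: (V_3 - V_2)/3900 + (V_3 - 0)/5100 = 0
Collecting terms (coefficients in siemens):
  0.4036·V_1 - 0.303·V_2 = 0.006667
  0.3033·V_2 - 0.303·V_1 - 0.0002564·V_3 = 0
  0.0004525·V_3 - 0.0002564·V_2 = 0
Solving these 3 simultaneous equations (Gaussian elimination) gives:
  V_1 = 0.06623 V, V_2 = 0.0662 V, V_3 = 0.03751 V
I_R2 = (V_1 - V_4)/R2 = (0.06623 - 0)/10 = 0.006623 A
|I_R2| = 0.006623 A

Final answer: |I_R2| = 0.006623 A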